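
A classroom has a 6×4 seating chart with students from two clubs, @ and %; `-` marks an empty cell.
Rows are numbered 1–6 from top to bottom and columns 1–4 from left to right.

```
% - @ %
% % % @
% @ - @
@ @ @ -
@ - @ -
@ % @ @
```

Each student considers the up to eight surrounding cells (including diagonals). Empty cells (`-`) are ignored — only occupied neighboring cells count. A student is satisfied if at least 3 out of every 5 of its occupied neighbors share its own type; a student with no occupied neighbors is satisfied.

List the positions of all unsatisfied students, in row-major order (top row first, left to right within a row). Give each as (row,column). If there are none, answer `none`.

(1,3), (1,4), (2,3), (2,4), (3,1), (3,2), (6,1), (6,2)

(1,1)% 2/2 ok
(1,3)@ 1/4 unhappy
(1,4)% 1/3 unhappy
(2,1)% 3/4 ok
(2,2)% 4/6 ok
(2,3)% 2/6 unhappy
(2,4)@ 2/4 unhappy
(3,1)% 2/5 unhappy
(3,2)@ 3/7 unhappy
(3,4)@ 2/3 ok
(4,1)@ 3/4 ok
(4,2)@ 5/6 ok
(4,3)@ 4/4 ok
(5,1)@ 3/4 ok
(5,3)@ 4/5 ok
(6,1)@ 1/2 unhappy
(6,2)% 0/4 unhappy
(6,3)@ 2/3 ok
(6,4)@ 2/2 ok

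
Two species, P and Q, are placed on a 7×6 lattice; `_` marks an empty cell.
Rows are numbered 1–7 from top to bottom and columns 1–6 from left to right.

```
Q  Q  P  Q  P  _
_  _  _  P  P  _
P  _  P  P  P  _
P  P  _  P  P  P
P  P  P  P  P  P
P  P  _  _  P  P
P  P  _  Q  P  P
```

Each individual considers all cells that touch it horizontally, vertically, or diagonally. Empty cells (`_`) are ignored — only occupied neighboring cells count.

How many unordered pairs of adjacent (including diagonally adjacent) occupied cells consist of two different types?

7

Scan each occupied cell's neighbors to the right and below (and the two forward diagonals) so each pair is counted once.
Row 1: Q(1,1)–Q(1,2)= Q(1,2)–P(1,3)≠ P(1,3)–Q(1,4)≠ P(1,3)–P(2,4)= Q(1,4)–P(1,5)≠ Q(1,4)–P(2,4)≠ Q(1,4)–P(2,5)≠ P(1,5)–P(2,5)= P(1,5)–P(2,4)=  → 5/9 unlike.
Row 2: P(2,4)–P(2,5)= P(2,4)–P(3,4)= P(2,4)–P(3,5)= P(2,4)–P(3,3)= P(2,5)–P(3,5)= P(2,5)–P(3,4)=  → 0/6 unlike.
Row 3: P(3,1)–P(4,1)= P(3,1)–P(4,2)= P(3,3)–P(3,4)= P(3,3)–P(4,4)= P(3,3)–P(4,2)= P(3,4)–P(3,5)= P(3,4)–P(4,4)= P(3,4)–P(4,5)= P(3,5)–P(4,5)= P(3,5)–P(4,6)= P(3,5)–P(4,4)=  → 0/11 unlike.
Row 4: P(4,1)–P(4,2)= P(4,1)–P(5,1)= P(4,1)–P(5,2)= P(4,2)–P(5,2)= P(4,2)–P(5,3)= P(4,2)–P(5,1)= P(4,4)–P(4,5)= P(4,4)–P(5,4)= P(4,4)–P(5,5)= P(4,4)–P(5,3)= P(4,5)–P(4,6)= P(4,5)–P(5,5)= P(4,5)–P(5,6)= P(4,5)–P(5,4)= P(4,6)–P(5,6)= P(4,6)–P(5,5)=  → 0/16 unlike.
Row 5: P(5,1)–P(5,2)= P(5,1)–P(6,1)= P(5,1)–P(6,2)= P(5,2)–P(5,3)= P(5,2)–P(6,2)= P(5,2)–P(6,1)= P(5,3)–P(5,4)= P(5,3)–P(6,2)= P(5,4)–P(5,5)= P(5,4)–P(6,5)= P(5,5)–P(5,6)= P(5,5)–P(6,5)= P(5,5)–P(6,6)= P(5,6)–P(6,6)= P(5,6)–P(6,5)=  → 0/15 unlike.
Row 6: P(6,1)–P(6,2)= P(6,1)–P(7,1)= P(6,1)–P(7,2)= P(6,2)–P(7,2)= P(6,2)–P(7,1)= P(6,5)–P(6,6)= P(6,5)–P(7,5)= P(6,5)–P(7,6)= P(6,5)–Q(7,4)≠ P(6,6)–P(7,6)= P(6,6)–P(7,5)=  → 1/11 unlike.
Row 7: P(7,1)–P(7,2)= Q(7,4)–P(7,5)≠ P(7,5)–P(7,6)=  → 1/3 unlike.
Total adjacent occupied pairs: 71; unlike-type pairs: 7.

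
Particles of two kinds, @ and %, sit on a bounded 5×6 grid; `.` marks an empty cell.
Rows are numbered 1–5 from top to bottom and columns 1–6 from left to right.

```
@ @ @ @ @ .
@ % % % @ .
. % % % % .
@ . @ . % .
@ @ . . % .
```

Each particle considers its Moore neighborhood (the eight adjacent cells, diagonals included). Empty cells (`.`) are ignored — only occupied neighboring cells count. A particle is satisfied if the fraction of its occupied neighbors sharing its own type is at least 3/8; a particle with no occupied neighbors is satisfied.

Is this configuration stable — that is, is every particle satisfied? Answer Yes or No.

No

(1,1)@ 2/3 ok
(1,2)@ 3/5 ok
(1,3)@ 2/5 ok
(1,4)@ 3/5 ok
(1,5)@ 2/3 ok
(2,1)@ 2/4 ok
(2,2)% 3/7 ok
(2,3)% 5/8 ok
(2,4)% 4/8 ok
(2,5)@ 2/5 ok
(3,2)% 3/6 ok
(3,3)% 5/6 ok
(3,4)% 5/7 ok
(3,5)% 3/4 ok
(4,1)@ 2/3 ok
(4,3)@ 1/4 unhappy
(4,5)% 3/3 ok
(5,1)@ 2/2 ok
(5,2)@ 3/3 ok
(5,5)% 1/1 ok
For instance (4,3) has only 1/4 same-type neighbors, below 3/8.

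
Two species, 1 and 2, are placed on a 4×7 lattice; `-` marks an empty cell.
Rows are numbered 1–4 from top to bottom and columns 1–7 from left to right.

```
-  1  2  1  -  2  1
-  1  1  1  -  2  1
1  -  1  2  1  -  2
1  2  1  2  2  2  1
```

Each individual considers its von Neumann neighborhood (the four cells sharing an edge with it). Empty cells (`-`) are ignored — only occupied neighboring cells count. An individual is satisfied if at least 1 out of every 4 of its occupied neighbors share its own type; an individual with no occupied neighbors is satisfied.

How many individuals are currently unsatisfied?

5

(1,2)1 1/2 ✓
(1,3)2 0/3 ✗
(1,4)1 1/2 ✓
(1,6)2 1/2 ✓
(1,7)1 1/2 ✓
(2,2)1 2/2 ✓
(2,3)1 3/4 ✓
(2,4)1 2/3 ✓
(2,6)2 1/2 ✓
(2,7)1 1/3 ✓
(3,1)1 1/1 ✓
(3,3)1 2/3 ✓
(3,4)2 1/4 ✓
(3,5)1 0/2 ✗
(3,7)2 0/2 ✗
(4,1)1 1/2 ✓
(4,2)2 0/2 ✗
(4,3)1 1/3 ✓
(4,4)2 2/3 ✓
(4,5)2 2/3 ✓
(4,6)2 1/2 ✓
(4,7)1 0/2 ✗
Unsatisfied: (1,3), (3,5), (3,7), (4,2), (4,7) — 5 in total.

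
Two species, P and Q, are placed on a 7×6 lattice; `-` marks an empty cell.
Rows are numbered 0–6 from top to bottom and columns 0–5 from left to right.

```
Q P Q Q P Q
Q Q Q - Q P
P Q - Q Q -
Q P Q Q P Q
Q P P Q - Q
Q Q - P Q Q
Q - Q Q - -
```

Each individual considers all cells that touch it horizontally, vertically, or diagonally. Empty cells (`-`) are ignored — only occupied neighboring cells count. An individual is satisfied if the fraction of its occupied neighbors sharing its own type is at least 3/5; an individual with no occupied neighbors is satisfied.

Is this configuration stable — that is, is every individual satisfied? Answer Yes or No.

No

Row 0: (0,0)Q 2/3 ok · (0,1)P 0/5 unhappy · (0,2)Q 3/4 ok · (0,3)Q 3/4 ok · (0,4)P 1/4 unhappy · (0,5)Q 1/3 unhappy
Row 1: (1,0)Q 3/5 ok · (1,1)Q 5/7 ok · (1,2)Q 5/6 ok · (1,4)Q 4/6 ok · (1,5)P 1/4 unhappy
Row 2: (2,0)P 1/5 unhappy · (2,1)Q 5/7 ok · (2,3)Q 5/6 ok · (2,4)Q 4/6 ok
Row 3: (3,0)Q 2/5 unhappy · (3,1)P 3/7 unhappy · (3,2)Q 4/7 unhappy · (3,3)Q 4/6 ok · (3,4)P 0/6 unhappy · (3,5)Q 2/3 ok
Row 4: (4,0)Q 3/5 ok · (4,1)P 2/7 unhappy · (4,2)P 3/7 unhappy · (4,3)Q 3/6 unhappy · (4,5)Q 3/4 ok
Row 5: (5,0)Q 3/4 ok · (5,1)Q 4/6 ok · (5,3)P 1/5 unhappy · (5,4)Q 4/5 ok · (5,5)Q 2/2 ok
Row 6: (6,0)Q 2/2 ok · (6,2)Q 2/3 ok · (6,3)Q 2/3 ok
For instance (0,1) has only 0/5 same-type neighbors, below 3/5.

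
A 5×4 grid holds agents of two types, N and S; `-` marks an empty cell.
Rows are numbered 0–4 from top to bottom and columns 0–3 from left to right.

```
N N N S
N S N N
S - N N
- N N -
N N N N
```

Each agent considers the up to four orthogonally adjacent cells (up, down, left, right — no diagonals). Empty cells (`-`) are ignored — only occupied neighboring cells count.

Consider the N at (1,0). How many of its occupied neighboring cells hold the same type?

1

Occupied neighbors of (1,0): (0,0)=N, (2,0)=S, (1,1)=S.
Same type (N): 1 of 3.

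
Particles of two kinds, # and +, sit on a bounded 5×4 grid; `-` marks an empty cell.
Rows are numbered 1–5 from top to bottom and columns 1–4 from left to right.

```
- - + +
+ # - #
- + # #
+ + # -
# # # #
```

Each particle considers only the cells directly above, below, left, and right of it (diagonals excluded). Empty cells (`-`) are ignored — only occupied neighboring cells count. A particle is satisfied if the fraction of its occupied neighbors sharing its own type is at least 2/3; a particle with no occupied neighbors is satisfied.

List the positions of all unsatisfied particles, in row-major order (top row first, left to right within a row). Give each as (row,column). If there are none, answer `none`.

(1,3)+ 1/1 ok
(1,4)+ 1/2 unhappy
(2,1)+ 0/1 unhappy
(2,2)# 0/2 unhappy
(2,4)# 1/2 unhappy
(3,2)+ 1/3 unhappy
(3,3)# 2/3 ok
(3,4)# 2/2 ok
(4,1)+ 1/2 unhappy
(4,2)+ 2/4 unhappy
(4,3)# 2/3 ok
(5,1)# 1/2 unhappy
(5,2)# 2/3 ok
(5,3)# 3/3 ok
(5,4)# 1/1 ok

(1,4), (2,1), (2,2), (2,4), (3,2), (4,1), (4,2), (5,1)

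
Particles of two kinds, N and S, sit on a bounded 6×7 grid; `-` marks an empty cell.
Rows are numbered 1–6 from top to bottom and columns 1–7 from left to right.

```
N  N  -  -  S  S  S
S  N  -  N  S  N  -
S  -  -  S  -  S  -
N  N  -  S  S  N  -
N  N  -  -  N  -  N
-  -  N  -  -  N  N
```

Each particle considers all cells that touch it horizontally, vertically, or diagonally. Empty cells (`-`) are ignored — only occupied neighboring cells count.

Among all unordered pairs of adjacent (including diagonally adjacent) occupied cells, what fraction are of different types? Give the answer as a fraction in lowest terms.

2/5

Scan each occupied cell's neighbors to the right and below (and the two forward diagonals) so each pair is counted once.
From row 1: 6 unlike of 13 pairs (running 6/13).
From row 2: 6 unlike of 9 pairs (running 12/22).
From row 3: 3 unlike of 6 pairs (running 15/28).
From row 4: 3 unlike of 11 pairs (running 18/39).
From row 5: 0 unlike of 5 pairs (running 18/44).
From row 6: 0 unlike of 1 pairs (running 18/45).
Total adjacent occupied pairs: 45; unlike-type pairs: 18.
18/45 reduces to 2/5.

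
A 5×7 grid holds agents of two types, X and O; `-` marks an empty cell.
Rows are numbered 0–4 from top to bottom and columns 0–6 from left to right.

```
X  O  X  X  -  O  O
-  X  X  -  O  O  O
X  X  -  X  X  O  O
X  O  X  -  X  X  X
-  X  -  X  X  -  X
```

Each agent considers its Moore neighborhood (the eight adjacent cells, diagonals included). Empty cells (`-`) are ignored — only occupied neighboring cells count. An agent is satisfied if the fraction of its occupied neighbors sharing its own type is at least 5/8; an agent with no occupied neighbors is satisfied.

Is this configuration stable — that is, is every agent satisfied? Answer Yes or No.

Row 0: (0,0)X 1/2 unhappy · (0,1)O 0/4 unhappy · (0,2)X 3/4 ok · (0,3)X 2/3 ok · (0,5)O 4/4 ok · (0,6)O 3/3 ok
Row 1: (1,1)X 5/6 ok · (1,2)X 5/6 ok · (1,4)O 3/6 unhappy · (1,5)O 6/7 ok · (1,6)O 5/5 ok
Row 2: (2,0)X 3/4 ok · (2,1)X 5/6 ok · (2,3)X 4/5 ok · (2,4)X 3/6 unhappy · (2,5)O 4/8 unhappy · (2,6)O 3/5 unhappy
Row 3: (3,0)X 3/4 ok · (3,1)O 0/5 unhappy · (3,2)X 4/5 ok · (3,4)X 5/6 ok · (3,5)X 5/7 ok · (3,6)X 2/4 unhappy
Row 4: (4,1)X 2/3 ok · (4,3)X 3/3 ok · (4,4)X 3/3 ok · (4,6)X 2/2 ok
For instance (0,0) has only 1/2 same-type neighbors, below 5/8.

No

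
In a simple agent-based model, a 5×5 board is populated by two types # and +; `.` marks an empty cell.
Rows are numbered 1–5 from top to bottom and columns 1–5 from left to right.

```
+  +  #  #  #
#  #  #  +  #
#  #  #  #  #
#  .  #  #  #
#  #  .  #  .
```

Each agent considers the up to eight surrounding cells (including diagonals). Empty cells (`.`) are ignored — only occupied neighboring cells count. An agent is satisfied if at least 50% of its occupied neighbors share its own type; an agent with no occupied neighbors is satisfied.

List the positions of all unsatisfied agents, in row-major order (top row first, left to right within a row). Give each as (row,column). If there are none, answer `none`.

(1,1), (1,2), (2,4)

(1,1)+ 1/3 not
(1,2)+ 1/5 not
(1,3)# 3/5 satisfied
(1,4)# 4/5 satisfied
(1,5)# 2/3 satisfied
(2,1)# 3/5 satisfied
(2,2)# 6/8 satisfied
(2,3)# 6/8 satisfied
(2,4)+ 0/8 not
(2,5)# 4/5 satisfied
(3,1)# 4/4 satisfied
(3,2)# 7/7 satisfied
(3,3)# 6/7 satisfied
(3,4)# 7/8 satisfied
(3,5)# 4/5 satisfied
(4,1)# 4/4 satisfied
(4,3)# 6/6 satisfied
(4,4)# 6/6 satisfied
(4,5)# 4/4 satisfied
(5,1)# 2/2 satisfied
(5,2)# 3/3 satisfied
(5,4)# 3/3 satisfied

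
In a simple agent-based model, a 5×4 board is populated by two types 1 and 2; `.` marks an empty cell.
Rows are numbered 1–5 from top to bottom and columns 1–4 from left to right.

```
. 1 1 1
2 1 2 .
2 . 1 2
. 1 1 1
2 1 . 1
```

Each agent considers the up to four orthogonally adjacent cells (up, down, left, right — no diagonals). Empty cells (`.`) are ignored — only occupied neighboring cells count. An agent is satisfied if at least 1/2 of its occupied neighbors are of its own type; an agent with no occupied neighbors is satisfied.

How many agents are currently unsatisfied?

5

(1,2)1 2/2 ✓
(1,3)1 2/3 ✓
(1,4)1 1/1 ✓
(2,1)2 1/2 ✓
(2,2)1 1/3 ✗
(2,3)2 0/3 ✗
(3,1)2 1/1 ✓
(3,3)1 1/3 ✗
(3,4)2 0/2 ✗
(4,2)1 2/2 ✓
(4,3)1 3/3 ✓
(4,4)1 2/3 ✓
(5,1)2 0/1 ✗
(5,2)1 1/2 ✓
(5,4)1 1/1 ✓
Unsatisfied: (2,2), (2,3), (3,3), (3,4), (5,1) — 5 in total.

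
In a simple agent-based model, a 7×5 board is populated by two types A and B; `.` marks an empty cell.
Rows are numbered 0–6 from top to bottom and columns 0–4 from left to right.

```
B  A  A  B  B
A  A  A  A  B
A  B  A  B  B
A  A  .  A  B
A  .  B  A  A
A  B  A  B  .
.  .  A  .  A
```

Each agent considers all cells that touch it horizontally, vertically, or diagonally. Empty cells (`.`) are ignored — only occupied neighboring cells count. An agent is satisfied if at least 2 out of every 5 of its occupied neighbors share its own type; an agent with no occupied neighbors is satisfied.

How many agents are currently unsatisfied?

(0,0)B 0/3 not
(0,1)A 4/5 satisfied
(0,2)A 4/5 satisfied
(0,3)B 2/5 satisfied
(0,4)B 2/3 satisfied
(1,0)A 3/5 satisfied
(1,1)A 6/8 satisfied
(1,2)A 5/8 satisfied
(1,3)A 3/8 not
(1,4)B 4/5 satisfied
(2,0)A 4/5 satisfied
(2,1)B 0/7 not
(2,2)A 5/7 satisfied
(2,3)B 3/7 satisfied
(2,4)B 3/5 satisfied
(3,0)A 3/4 satisfied
(3,1)A 4/6 satisfied
(3,3)A 3/7 satisfied
(3,4)B 2/5 satisfied
(4,0)A 3/4 satisfied
(4,2)B 2/6 not
(4,3)A 3/6 satisfied
(4,4)A 2/4 satisfied
(5,0)A 1/2 satisfied
(5,1)B 1/5 not
(5,2)A 2/5 satisfied
(5,3)B 1/6 not
(6,2)A 1/3 not
(6,4)A 0/1 not
Unsatisfied: (0,0), (1,3), (2,1), (4,2), (5,1), (5,3), (6,2), (6,4) — 8 in total.

8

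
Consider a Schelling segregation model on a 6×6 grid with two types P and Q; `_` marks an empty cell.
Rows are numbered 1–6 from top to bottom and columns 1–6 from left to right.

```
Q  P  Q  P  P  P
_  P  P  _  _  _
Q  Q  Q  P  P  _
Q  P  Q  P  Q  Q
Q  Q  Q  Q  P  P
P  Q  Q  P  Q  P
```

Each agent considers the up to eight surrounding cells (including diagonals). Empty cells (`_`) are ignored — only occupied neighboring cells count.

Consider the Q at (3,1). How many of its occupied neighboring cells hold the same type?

2

Occupied neighbors of (3,1): (2,2)=P, (3,2)=Q, (4,1)=Q, (4,2)=P.
Same type (Q): 2 of 4.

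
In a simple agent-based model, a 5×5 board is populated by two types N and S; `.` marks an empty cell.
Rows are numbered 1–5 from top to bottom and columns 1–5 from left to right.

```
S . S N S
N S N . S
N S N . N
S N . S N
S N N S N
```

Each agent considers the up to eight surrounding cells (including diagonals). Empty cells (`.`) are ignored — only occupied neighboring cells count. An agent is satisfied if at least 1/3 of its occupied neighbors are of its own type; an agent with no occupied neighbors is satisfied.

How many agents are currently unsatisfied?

5

(1,1)S 1/2 satisfied
(1,3)S 1/3 satisfied
(1,4)N 1/4 not
(1,5)S 1/2 satisfied
(2,1)N 1/4 not
(2,2)S 3/7 satisfied
(2,3)N 2/5 satisfied
(2,5)S 1/3 satisfied
(3,1)N 2/5 satisfied
(3,2)S 2/7 not
(3,3)N 2/5 satisfied
(3,5)N 1/3 satisfied
(4,1)S 2/5 satisfied
(4,2)N 4/7 satisfied
(4,4)S 1/6 not
(4,5)N 2/4 satisfied
(5,1)S 1/3 satisfied
(5,2)N 2/4 satisfied
(5,3)N 2/4 satisfied
(5,4)S 1/4 not
(5,5)N 1/3 satisfied
Unsatisfied: (1,4), (2,1), (3,2), (4,4), (5,4) — 5 in total.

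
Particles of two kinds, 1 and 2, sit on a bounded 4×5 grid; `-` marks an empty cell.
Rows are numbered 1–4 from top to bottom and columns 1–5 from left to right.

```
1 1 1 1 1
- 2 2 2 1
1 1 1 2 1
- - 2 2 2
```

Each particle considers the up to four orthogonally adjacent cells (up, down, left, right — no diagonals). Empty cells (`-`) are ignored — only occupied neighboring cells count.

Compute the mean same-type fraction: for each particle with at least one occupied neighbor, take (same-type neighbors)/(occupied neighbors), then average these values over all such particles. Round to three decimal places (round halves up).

Row 1: (1,1)1 1/1 · (1,2)1 2/3 · (1,3)1 2/3 · (1,4)1 2/3 · (1,5)1 2/2
Row 2: (2,2)2 1/3 · (2,3)2 2/4 · (2,4)2 2/4 · (2,5)1 2/3
Row 3: (3,1)1 1/1 · (3,2)1 2/3 · (3,3)1 1/4 · (3,4)2 2/4 · (3,5)1 1/3
Row 4: (4,3)2 1/2 · (4,4)2 3/3 · (4,5)2 1/2
Sum over 17 particles: 1/1 + 2/3 + 2/3 + 2/3 + 2/2 + 1/3 + 2/4 + 2/4 + 2/3 + 1/1 + 2/3 + 1/4 + 2/4 + 1/3 + 1/2 + 3/3 + 1/2 = 43/4; mean = 43/4 ÷ 17 = 43/68 = 0.632352… → 0.632.

0.632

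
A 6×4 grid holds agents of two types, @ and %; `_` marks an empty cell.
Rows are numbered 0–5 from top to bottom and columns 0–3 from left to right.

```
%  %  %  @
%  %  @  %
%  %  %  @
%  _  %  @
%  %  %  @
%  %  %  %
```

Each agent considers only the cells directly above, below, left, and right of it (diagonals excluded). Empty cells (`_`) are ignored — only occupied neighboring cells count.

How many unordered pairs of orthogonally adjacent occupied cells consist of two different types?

Scan each occupied cell's neighbors to the right and below so each pair is counted once.
Row 0: %(0,0)–%(0,1)= %(0,0)–%(1,0)= %(0,1)–%(0,2)= %(0,1)–%(1,1)= %(0,2)–@(0,3)≠ %(0,2)–@(1,2)≠ @(0,3)–%(1,3)≠  → 3/7 unlike.
Row 1: %(1,0)–%(1,1)= %(1,0)–%(2,0)= %(1,1)–@(1,2)≠ %(1,1)–%(2,1)= @(1,2)–%(1,3)≠ @(1,2)–%(2,2)≠ %(1,3)–@(2,3)≠  → 4/7 unlike.
Row 2: %(2,0)–%(2,1)= %(2,0)–%(3,0)= %(2,1)–%(2,2)= %(2,2)–@(2,3)≠ %(2,2)–%(3,2)= @(2,3)–@(3,3)=  → 1/6 unlike.
Row 3: %(3,0)–%(4,0)= %(3,2)–@(3,3)≠ %(3,2)–%(4,2)= @(3,3)–@(4,3)=  → 1/4 unlike.
Row 4: %(4,0)–%(4,1)= %(4,0)–%(5,0)= %(4,1)–%(4,2)= %(4,1)–%(5,1)= %(4,2)–@(4,3)≠ %(4,2)–%(5,2)= @(4,3)–%(5,3)≠  → 2/7 unlike.
Row 5: %(5,0)–%(5,1)= %(5,1)–%(5,2)= %(5,2)–%(5,3)=  → 0/3 unlike.
Total adjacent occupied pairs: 34; unlike-type pairs: 11.

11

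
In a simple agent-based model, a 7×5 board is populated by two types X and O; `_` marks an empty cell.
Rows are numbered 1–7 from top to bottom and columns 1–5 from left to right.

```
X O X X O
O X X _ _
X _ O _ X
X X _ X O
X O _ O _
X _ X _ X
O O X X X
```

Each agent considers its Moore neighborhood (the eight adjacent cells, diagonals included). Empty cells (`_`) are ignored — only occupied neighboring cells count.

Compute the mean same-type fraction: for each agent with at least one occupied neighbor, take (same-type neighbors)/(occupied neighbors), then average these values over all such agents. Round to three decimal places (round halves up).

(1,1)X 1/3
(1,2)O 1/5
(1,3)X 3/4
(1,4)X 2/3
(1,5)O 0/1
(2,1)O 1/4
(2,2)X 4/7
(2,3)X 3/5
(3,1)X 3/4
(3,3)O 0/4
(3,5)X 1/2
(4,1)X 3/4
(4,2)X 3/5
(4,4)X 1/4
(4,5)O 1/3
(5,1)X 3/4
(5,2)O 0/5
(5,4)O 1/4
(6,1)X 1/4
(6,3)X 2/5
(6,5)X 2/3
(7,1)O 1/2
(7,2)O 1/4
(7,3)X 2/3
(7,4)X 4/4
(7,5)X 2/2
Sum over 26 agents: 1/3 + 1/5 + 3/4 + 2/3 + 0/1 + 1/4 + 4/7 + 3/5 + 3/4 + 0/4 + 1/2 + 3/4 + 3/5 + 1/4 + 1/3 + 3/4 + 0/5 + 1/4 + 1/4 + 2/5 + 2/3 + 1/2 + 1/4 + 2/3 + 4/4 + 2/2 = 5161/420; mean = 5161/420 ÷ 26 = 397/840 = 0.472619… → 0.473.

0.473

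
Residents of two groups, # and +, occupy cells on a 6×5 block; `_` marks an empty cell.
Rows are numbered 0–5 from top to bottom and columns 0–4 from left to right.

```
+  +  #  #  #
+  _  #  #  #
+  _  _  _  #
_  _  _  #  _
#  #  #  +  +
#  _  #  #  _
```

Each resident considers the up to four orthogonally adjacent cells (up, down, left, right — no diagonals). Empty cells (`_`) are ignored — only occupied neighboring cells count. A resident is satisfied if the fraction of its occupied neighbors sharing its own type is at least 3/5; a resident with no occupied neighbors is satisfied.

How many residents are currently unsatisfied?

(0,0)+ 2/2 satisfied
(0,1)+ 1/2 not
(0,2)# 2/3 satisfied
(0,3)# 3/3 satisfied
(0,4)# 2/2 satisfied
(1,0)+ 2/2 satisfied
(1,2)# 2/2 satisfied
(1,3)# 3/3 satisfied
(1,4)# 3/3 satisfied
(2,0)+ 1/1 satisfied
(2,4)# 1/1 satisfied
(3,3)# 0/1 not
(4,0)# 2/2 satisfied
(4,1)# 2/2 satisfied
(4,2)# 2/3 satisfied
(4,3)+ 1/4 not
(4,4)+ 1/1 satisfied
(5,0)# 1/1 satisfied
(5,2)# 2/2 satisfied
(5,3)# 1/2 not
Unsatisfied: (0,1), (3,3), (4,3), (5,3) — 4 in total.

4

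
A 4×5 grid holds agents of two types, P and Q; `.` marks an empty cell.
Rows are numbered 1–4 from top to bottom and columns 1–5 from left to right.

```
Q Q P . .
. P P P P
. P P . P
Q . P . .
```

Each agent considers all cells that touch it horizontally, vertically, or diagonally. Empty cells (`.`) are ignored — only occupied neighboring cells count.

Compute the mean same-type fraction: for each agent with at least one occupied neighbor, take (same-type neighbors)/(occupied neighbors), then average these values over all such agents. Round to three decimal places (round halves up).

0.733

(1,1)Q 1/2
(1,2)Q 1/4
(1,3)P 3/4
(2,2)P 4/6
(2,3)P 5/6
(2,4)P 5/5
(2,5)P 2/2
(3,2)P 4/5
(3,3)P 5/5
(3,5)P 2/2
(4,1)Q 0/1
(4,3)P 2/2
Sum over 12 agents: 1/2 + 1/4 + 3/4 + 4/6 + 5/6 + 5/5 + 2/2 + 4/5 + 5/5 + 2/2 + 0/1 + 2/2 = 44/5; mean = 44/5 ÷ 12 = 11/15 = 0.733333… → 0.733.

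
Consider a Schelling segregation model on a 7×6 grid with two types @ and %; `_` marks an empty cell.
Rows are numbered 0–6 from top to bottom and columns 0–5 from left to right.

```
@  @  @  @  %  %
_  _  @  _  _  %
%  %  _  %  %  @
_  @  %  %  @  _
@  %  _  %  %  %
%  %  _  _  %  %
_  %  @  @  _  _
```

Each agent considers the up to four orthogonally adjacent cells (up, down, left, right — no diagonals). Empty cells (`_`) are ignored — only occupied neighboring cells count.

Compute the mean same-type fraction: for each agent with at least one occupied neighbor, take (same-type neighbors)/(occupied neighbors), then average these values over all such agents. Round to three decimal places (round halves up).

0.661

(0,0)@ 1/1
(0,1)@ 2/2
(0,2)@ 3/3
(0,3)@ 1/2
(0,4)% 1/2
(0,5)% 2/2
(1,2)@ 1/1
(1,5)% 1/2
(2,0)% 1/1
(2,1)% 1/2
(2,3)% 2/2
(2,4)% 1/3
(2,5)@ 0/2
(3,1)@ 0/3
(3,2)% 1/2
(3,3)% 3/4
(3,4)@ 0/3
(4,0)@ 0/2
(4,1)% 1/3
(4,3)% 2/2
(4,4)% 3/4
(4,5)% 2/2
(5,0)% 1/2
(5,1)% 3/3
(5,4)% 2/2
(5,5)% 2/2
(6,1)% 1/2
(6,2)@ 1/2
(6,3)@ 1/1
Sum over 29 agents: 1/1 + 2/2 + 3/3 + 1/2 + 1/2 + 2/2 + 1/1 + 1/2 + 1/1 + 1/2 + 2/2 + 1/3 + 0/2 + 0/3 + 1/2 + 3/4 + 0/3 + 0/2 + 1/3 + 2/2 + 3/4 + 2/2 + 1/2 + 3/3 + 2/2 + 2/2 + 1/2 + 1/2 + 1/1 = 115/6; mean = 115/6 ÷ 29 = 115/174 = 0.660919… → 0.661.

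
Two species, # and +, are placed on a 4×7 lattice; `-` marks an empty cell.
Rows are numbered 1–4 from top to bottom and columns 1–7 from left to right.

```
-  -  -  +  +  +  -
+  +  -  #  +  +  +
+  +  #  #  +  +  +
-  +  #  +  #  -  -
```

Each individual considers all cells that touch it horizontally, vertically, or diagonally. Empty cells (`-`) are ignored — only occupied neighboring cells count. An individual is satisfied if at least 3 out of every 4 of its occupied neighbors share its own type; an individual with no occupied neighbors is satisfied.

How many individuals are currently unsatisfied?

Row 1: (1,4)+ 2/3 not · (1,5)+ 4/5 satisfied · (1,6)+ 4/4 satisfied
Row 2: (2,1)+ 3/3 satisfied · (2,2)+ 3/4 satisfied · (2,4)# 2/6 not · (2,5)+ 6/8 satisfied · (2,6)+ 7/7 satisfied · (2,7)+ 4/4 satisfied
Row 3: (3,1)+ 4/4 satisfied · (3,2)+ 4/6 not · (3,3)# 3/7 not · (3,4)# 4/7 not · (3,5)+ 4/7 not · (3,6)+ 5/6 satisfied · (3,7)+ 3/3 satisfied
Row 4: (4,2)+ 2/4 not · (4,3)# 2/5 not · (4,4)+ 1/5 not · (4,5)# 1/4 not
Unsatisfied: (1,4), (2,4), (3,2), (3,3), (3,4), (3,5), (4,2), (4,3), (4,4), (4,5) — 10 in total.

10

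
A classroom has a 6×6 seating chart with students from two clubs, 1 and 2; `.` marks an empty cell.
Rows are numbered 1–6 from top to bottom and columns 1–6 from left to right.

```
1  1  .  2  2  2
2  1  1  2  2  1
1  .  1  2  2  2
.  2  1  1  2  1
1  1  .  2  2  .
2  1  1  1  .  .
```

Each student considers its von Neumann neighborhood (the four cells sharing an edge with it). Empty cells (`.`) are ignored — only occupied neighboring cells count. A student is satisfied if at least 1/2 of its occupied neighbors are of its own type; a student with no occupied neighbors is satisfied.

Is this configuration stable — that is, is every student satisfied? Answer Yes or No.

Row 1: (1,1)1 1/2 ok · (1,2)1 2/2 ok · (1,4)2 2/2 ok · (1,5)2 3/3 ok · (1,6)2 1/2 ok
Row 2: (2,1)2 0/3 unhappy · (2,2)1 2/3 ok · (2,3)1 2/3 ok · (2,4)2 3/4 ok · (2,5)2 3/4 ok · (2,6)1 0/3 unhappy
Row 3: (3,1)1 0/1 unhappy · (3,3)1 2/3 ok · (3,4)2 2/4 ok · (3,5)2 4/4 ok · (3,6)2 1/3 unhappy
Row 4: (4,2)2 0/2 unhappy · (4,3)1 2/3 ok · (4,4)1 1/4 unhappy · (4,5)2 2/4 ok · (4,6)1 0/2 unhappy
Row 5: (5,1)1 1/2 ok · (5,2)1 2/3 ok · (5,4)2 1/3 unhappy · (5,5)2 2/2 ok
Row 6: (6,1)2 0/2 unhappy · (6,2)1 2/3 ok · (6,3)1 2/2 ok · (6,4)1 1/2 ok
For instance (2,1) has only 0/3 same-type neighbors, below 1/2.

No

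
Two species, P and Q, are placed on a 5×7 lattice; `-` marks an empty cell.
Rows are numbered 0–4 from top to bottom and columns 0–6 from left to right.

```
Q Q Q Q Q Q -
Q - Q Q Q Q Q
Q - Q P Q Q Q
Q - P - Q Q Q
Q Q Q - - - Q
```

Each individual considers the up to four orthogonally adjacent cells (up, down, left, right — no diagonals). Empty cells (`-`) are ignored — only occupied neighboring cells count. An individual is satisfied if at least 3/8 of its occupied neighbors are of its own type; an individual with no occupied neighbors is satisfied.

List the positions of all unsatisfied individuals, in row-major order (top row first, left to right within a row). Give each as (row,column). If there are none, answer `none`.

(2,2), (2,3), (3,2)

(0,0)Q 2/2 ok
(0,1)Q 2/2 ok
(0,2)Q 3/3 ok
(0,3)Q 3/3 ok
(0,4)Q 3/3 ok
(0,5)Q 2/2 ok
(1,0)Q 2/2 ok
(1,2)Q 3/3 ok
(1,3)Q 3/4 ok
(1,4)Q 4/4 ok
(1,5)Q 4/4 ok
(1,6)Q 2/2 ok
(2,0)Q 2/2 ok
(2,2)Q 1/3 unhappy
(2,3)P 0/3 unhappy
(2,4)Q 3/4 ok
(2,5)Q 4/4 ok
(2,6)Q 3/3 ok
(3,0)Q 2/2 ok
(3,2)P 0/2 unhappy
(3,4)Q 2/2 ok
(3,5)Q 3/3 ok
(3,6)Q 3/3 ok
(4,0)Q 2/2 ok
(4,1)Q 2/2 ok
(4,2)Q 1/2 ok
(4,6)Q 1/1 ok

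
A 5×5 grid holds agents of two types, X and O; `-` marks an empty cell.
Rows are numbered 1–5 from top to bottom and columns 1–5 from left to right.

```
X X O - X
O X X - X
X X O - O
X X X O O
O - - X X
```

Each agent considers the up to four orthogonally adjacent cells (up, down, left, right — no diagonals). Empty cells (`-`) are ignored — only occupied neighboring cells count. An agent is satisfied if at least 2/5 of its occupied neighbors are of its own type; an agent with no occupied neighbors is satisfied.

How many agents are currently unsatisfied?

7

(1,1)X 1/2 ✓
(1,2)X 2/3 ✓
(1,3)O 0/2 ✗
(1,5)X 1/1 ✓
(2,1)O 0/3 ✗
(2,2)X 3/4 ✓
(2,3)X 1/3 ✗
(2,5)X 1/2 ✓
(3,1)X 2/3 ✓
(3,2)X 3/4 ✓
(3,3)O 0/3 ✗
(3,5)O 1/2 ✓
(4,1)X 2/3 ✓
(4,2)X 3/3 ✓
(4,3)X 1/3 ✗
(4,4)O 1/3 ✗
(4,5)O 2/3 ✓
(5,1)O 0/1 ✗
(5,4)X 1/2 ✓
(5,5)X 1/2 ✓
Unsatisfied: (1,3), (2,1), (2,3), (3,3), (4,3), (4,4), (5,1) — 7 in total.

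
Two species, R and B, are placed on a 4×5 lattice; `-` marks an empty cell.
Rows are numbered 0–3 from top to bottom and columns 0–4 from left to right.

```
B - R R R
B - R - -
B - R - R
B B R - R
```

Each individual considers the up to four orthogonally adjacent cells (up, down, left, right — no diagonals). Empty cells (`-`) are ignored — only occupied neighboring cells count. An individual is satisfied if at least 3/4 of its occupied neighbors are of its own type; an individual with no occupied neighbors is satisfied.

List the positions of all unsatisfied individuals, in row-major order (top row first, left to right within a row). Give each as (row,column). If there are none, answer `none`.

Row 0: (0,0)B 1/1 ✓ · (0,2)R 2/2 ✓ · (0,3)R 2/2 ✓ · (0,4)R 1/1 ✓
Row 1: (1,0)B 2/2 ✓ · (1,2)R 2/2 ✓
Row 2: (2,0)B 2/2 ✓ · (2,2)R 2/2 ✓ · (2,4)R 1/1 ✓
Row 3: (3,0)B 2/2 ✓ · (3,1)B 1/2 ✗ · (3,2)R 1/2 ✗ · (3,4)R 1/1 ✓

(3,1), (3,2)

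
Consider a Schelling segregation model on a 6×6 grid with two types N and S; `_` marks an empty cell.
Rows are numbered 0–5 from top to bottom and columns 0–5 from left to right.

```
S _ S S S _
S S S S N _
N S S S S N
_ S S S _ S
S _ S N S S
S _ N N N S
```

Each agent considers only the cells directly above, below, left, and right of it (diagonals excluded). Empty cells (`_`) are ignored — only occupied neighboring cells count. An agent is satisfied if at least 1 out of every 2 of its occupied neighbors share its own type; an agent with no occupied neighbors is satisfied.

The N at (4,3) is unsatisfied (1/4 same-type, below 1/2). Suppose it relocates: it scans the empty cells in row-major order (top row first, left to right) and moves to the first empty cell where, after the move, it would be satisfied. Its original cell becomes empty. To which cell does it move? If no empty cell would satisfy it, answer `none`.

(1,5)

Vacating (4,3). Empty cells in order:
  (0,1): 0/3 same-type → still unsatisfied.
  (0,5): 0/1 same-type → still unsatisfied.
  (1,5): 2/2 same-type → satisfied — stop here.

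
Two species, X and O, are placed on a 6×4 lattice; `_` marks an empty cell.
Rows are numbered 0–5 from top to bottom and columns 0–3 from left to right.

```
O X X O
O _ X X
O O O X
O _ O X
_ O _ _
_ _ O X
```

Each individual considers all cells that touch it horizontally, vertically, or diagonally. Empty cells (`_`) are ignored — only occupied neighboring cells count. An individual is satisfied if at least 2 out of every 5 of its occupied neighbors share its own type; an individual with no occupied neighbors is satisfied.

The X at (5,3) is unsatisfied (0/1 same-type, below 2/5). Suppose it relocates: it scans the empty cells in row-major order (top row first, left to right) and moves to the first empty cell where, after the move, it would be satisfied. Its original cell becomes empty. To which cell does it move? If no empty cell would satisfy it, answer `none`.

Vacating (5,3). Empty cells in order:
  (1,1): 3/8 same-type → still unsatisfied.
  (3,1): 0/6 same-type → still unsatisfied.
  (4,0): 0/2 same-type → still unsatisfied.
  (4,2): 1/4 same-type → still unsatisfied.
  (4,3): 1/3 same-type → still unsatisfied.
  (5,0): 0/1 same-type → still unsatisfied.
  (5,1): 0/2 same-type → still unsatisfied.

none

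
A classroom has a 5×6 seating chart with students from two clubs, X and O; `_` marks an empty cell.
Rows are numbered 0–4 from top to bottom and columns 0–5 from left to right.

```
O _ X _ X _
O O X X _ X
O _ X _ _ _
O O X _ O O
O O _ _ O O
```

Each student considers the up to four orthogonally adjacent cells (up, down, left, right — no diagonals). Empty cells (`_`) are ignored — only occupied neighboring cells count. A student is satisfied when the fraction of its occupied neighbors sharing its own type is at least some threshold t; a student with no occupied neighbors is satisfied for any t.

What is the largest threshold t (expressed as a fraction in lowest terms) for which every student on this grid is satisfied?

(0,0)O 1/1
(0,2)X 1/1
(0,4)X — no occupied neighbors
(1,0)O 3/3
(1,1)O 1/2
(1,2)X 3/4
(1,3)X 1/1
(1,5)X — no occupied neighbors
(2,0)O 2/2
(2,2)X 2/2
(3,0)O 3/3
(3,1)O 2/3
(3,2)X 1/2
(3,4)O 2/2
(3,5)O 2/2
(4,0)O 2/2
(4,1)O 2/2
(4,4)O 2/2
(4,5)O 2/2
The smallest same-type fraction is 1/2 at (1,1), which reduces to 1/2. Any threshold above that leaves this student unsatisfied.

1/2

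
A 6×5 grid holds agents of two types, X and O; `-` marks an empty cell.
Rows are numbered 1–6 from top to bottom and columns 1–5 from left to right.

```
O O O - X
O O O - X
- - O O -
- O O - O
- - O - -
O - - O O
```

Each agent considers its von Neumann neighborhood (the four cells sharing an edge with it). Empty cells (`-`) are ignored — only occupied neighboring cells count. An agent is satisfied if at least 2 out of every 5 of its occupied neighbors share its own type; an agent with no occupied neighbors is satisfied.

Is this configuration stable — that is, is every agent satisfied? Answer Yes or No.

(1,1)O 2/2 ok
(1,2)O 3/3 ok
(1,3)O 2/2 ok
(1,5)X 1/1 ok
(2,1)O 2/2 ok
(2,2)O 3/3 ok
(2,3)O 3/3 ok
(2,5)X 1/1 ok
(3,3)O 3/3 ok
(3,4)O 1/1 ok
(4,2)O 1/1 ok
(4,3)O 3/3 ok
(4,5)O 0/0 ok
(5,3)O 1/1 ok
(6,1)O 0/0 ok
(6,4)O 1/1 ok
(6,5)O 1/1 ok
All meet the threshold, so the configuration is stable.

Yes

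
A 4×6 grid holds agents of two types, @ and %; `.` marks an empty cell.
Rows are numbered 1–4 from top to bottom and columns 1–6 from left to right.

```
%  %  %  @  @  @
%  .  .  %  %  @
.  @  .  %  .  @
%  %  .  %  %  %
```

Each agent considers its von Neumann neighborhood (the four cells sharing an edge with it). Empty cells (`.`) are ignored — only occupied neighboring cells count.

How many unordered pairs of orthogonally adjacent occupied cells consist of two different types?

Scan each occupied cell's neighbors to the right and below so each pair is counted once.
From row 1: 3 unlike of 9 pairs (running 3/9).
From row 2: 1 unlike of 4 pairs (running 4/13).
From row 3: 2 unlike of 3 pairs (running 6/16).
From row 4: 0 unlike of 3 pairs (running 6/19).
Total adjacent occupied pairs: 19; unlike-type pairs: 6.

6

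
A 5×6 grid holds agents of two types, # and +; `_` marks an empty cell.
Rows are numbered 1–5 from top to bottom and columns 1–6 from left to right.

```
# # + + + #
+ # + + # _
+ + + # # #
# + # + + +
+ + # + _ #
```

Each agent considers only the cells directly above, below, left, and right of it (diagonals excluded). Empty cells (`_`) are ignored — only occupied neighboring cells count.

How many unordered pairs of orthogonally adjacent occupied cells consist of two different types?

22

Scan each occupied cell's neighbors to the right and below so each pair is counted once.
Row 1: #(1,1)–#(1,2)= #(1,1)–+(2,1)≠ #(1,2)–+(1,3)≠ #(1,2)–#(2,2)= +(1,3)–+(1,4)= +(1,3)–+(2,3)= +(1,4)–+(1,5)= +(1,4)–+(2,4)= +(1,5)–#(1,6)≠ +(1,5)–#(2,5)≠  → 4/10 unlike.
Row 2: +(2,1)–#(2,2)≠ +(2,1)–+(3,1)= #(2,2)–+(2,3)≠ #(2,2)–+(3,2)≠ +(2,3)–+(2,4)= +(2,3)–+(3,3)= +(2,4)–#(2,5)≠ +(2,4)–#(3,4)≠ #(2,5)–#(3,5)=  → 5/9 unlike.
Row 3: +(3,1)–+(3,2)= +(3,1)–#(4,1)≠ +(3,2)–+(3,3)= +(3,2)–+(4,2)= +(3,3)–#(3,4)≠ +(3,3)–#(4,3)≠ #(3,4)–#(3,5)= #(3,4)–+(4,4)≠ #(3,5)–#(3,6)= #(3,5)–+(4,5)≠ #(3,6)–+(4,6)≠  → 6/11 unlike.
Row 4: #(4,1)–+(4,2)≠ #(4,1)–+(5,1)≠ +(4,2)–#(4,3)≠ +(4,2)–+(5,2)= #(4,3)–+(4,4)≠ #(4,3)–#(5,3)= +(4,4)–+(4,5)= +(4,4)–+(5,4)= +(4,5)–+(4,6)= +(4,6)–#(5,6)≠  → 5/10 unlike.
Row 5: +(5,1)–+(5,2)= +(5,2)–#(5,3)≠ #(5,3)–+(5,4)≠  → 2/3 unlike.
Total adjacent occupied pairs: 43; unlike-type pairs: 22.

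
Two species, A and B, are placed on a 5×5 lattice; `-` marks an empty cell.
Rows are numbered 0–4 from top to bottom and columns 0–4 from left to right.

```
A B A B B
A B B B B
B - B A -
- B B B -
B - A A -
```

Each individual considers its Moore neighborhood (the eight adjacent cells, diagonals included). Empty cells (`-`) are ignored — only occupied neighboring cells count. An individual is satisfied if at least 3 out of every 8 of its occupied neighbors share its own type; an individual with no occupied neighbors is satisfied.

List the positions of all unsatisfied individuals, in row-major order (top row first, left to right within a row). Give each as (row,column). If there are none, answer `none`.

(0,0), (0,2), (1,0), (2,3), (4,2), (4,3)

(0,0)A 1/3 ✗
(0,1)B 2/5 ✓
(0,2)A 0/5 ✗
(0,3)B 4/5 ✓
(0,4)B 3/3 ✓
(1,0)A 1/4 ✗
(1,1)B 4/7 ✓
(1,2)B 5/7 ✓
(1,3)B 5/7 ✓
(1,4)B 3/4 ✓
(2,0)B 2/3 ✓
(2,2)B 6/7 ✓
(2,3)A 0/6 ✗
(3,1)B 4/5 ✓
(3,2)B 3/6 ✓
(3,3)B 2/5 ✓
(4,0)B 1/1 ✓
(4,2)A 1/4 ✗
(4,3)A 1/3 ✗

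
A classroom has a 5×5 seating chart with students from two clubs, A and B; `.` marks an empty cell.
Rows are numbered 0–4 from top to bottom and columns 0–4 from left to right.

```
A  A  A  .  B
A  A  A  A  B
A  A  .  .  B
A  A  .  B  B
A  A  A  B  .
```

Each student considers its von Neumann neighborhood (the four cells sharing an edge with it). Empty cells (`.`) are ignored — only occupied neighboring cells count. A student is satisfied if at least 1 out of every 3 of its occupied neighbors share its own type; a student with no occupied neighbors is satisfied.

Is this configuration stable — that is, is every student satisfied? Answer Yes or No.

Yes

(0,0)A 2/2 ok
(0,1)A 3/3 ok
(0,2)A 2/2 ok
(0,4)B 1/1 ok
(1,0)A 3/3 ok
(1,1)A 4/4 ok
(1,2)A 3/3 ok
(1,3)A 1/2 ok
(1,4)B 2/3 ok
(2,0)A 3/3 ok
(2,1)A 3/3 ok
(2,4)B 2/2 ok
(3,0)A 3/3 ok
(3,1)A 3/3 ok
(3,3)B 2/2 ok
(3,4)B 2/2 ok
(4,0)A 2/2 ok
(4,1)A 3/3 ok
(4,2)A 1/2 ok
(4,3)B 1/2 ok
All meet the threshold, so the configuration is stable.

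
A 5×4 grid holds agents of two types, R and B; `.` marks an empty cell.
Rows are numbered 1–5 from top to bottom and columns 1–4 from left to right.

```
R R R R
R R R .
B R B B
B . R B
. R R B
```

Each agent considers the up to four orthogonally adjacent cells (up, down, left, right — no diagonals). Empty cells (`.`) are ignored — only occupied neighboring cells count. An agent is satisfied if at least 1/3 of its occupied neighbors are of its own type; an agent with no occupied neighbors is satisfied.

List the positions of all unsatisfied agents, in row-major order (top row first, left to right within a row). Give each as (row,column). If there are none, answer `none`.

(3,3)

(1,1)R 2/2 ok
(1,2)R 3/3 ok
(1,3)R 3/3 ok
(1,4)R 1/1 ok
(2,1)R 2/3 ok
(2,2)R 4/4 ok
(2,3)R 2/3 ok
(3,1)B 1/3 ok
(3,2)R 1/3 ok
(3,3)B 1/4 unhappy
(3,4)B 2/2 ok
(4,1)B 1/1 ok
(4,3)R 1/3 ok
(4,4)B 2/3 ok
(5,2)R 1/1 ok
(5,3)R 2/3 ok
(5,4)B 1/2 ok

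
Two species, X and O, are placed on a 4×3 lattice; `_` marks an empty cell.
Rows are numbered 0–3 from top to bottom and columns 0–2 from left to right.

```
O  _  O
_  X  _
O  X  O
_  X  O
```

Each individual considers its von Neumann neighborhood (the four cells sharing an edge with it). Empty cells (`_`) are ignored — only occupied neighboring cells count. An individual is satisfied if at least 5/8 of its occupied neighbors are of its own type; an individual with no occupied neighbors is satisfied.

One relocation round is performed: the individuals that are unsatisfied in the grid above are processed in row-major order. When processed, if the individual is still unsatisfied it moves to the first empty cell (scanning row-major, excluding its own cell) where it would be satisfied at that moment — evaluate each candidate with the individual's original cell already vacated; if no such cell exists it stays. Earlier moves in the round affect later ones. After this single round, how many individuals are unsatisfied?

Initially unsatisfied (in order): (2,0), (2,1), (2,2), (3,1), (3,2).
  (2,0) → (0,1).
  (2,1): now satisfied by earlier moves; stays.
  (2,2): no empty cell satisfies it; stays.
  (3,1) → (2,0).
  (3,2): now satisfied by earlier moves; stays.
Resulting grid:
O O O
_ X _
X X O
_ _ O
Unsatisfied now: (1,1), (2,2).

2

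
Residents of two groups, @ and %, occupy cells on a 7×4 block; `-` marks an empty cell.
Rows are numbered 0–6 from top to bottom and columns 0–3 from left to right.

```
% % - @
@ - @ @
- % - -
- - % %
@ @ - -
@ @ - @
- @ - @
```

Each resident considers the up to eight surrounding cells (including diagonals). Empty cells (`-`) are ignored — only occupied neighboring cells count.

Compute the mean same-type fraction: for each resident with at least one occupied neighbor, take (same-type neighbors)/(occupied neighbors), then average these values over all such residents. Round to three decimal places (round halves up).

Row 0: (0,0)% 1/2 · (0,1)% 1/3 · (0,3)@ 2/2
Row 1: (1,0)@ 0/3 · (1,2)@ 2/4 · (1,3)@ 2/2
Row 2: (2,1)% 1/3
Row 3: (3,2)% 2/3 · (3,3)% 1/1
Row 4: (4,0)@ 3/3 · (4,1)@ 3/4
Row 5: (5,0)@ 4/4 · (5,1)@ 4/4 · (5,3)@ 1/1
Row 6: (6,1)@ 2/2 · (6,3)@ 1/1
Sum over 16 residents: 1/2 + 1/3 + 2/2 + 0/3 + 2/4 + 2/2 + 1/3 + 2/3 + 1/1 + 3/3 + 3/4 + 4/4 + 4/4 + 1/1 + 2/2 + 1/1 = 145/12; mean = 145/12 ÷ 16 = 145/192 = 0.755208… → 0.755.

0.755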